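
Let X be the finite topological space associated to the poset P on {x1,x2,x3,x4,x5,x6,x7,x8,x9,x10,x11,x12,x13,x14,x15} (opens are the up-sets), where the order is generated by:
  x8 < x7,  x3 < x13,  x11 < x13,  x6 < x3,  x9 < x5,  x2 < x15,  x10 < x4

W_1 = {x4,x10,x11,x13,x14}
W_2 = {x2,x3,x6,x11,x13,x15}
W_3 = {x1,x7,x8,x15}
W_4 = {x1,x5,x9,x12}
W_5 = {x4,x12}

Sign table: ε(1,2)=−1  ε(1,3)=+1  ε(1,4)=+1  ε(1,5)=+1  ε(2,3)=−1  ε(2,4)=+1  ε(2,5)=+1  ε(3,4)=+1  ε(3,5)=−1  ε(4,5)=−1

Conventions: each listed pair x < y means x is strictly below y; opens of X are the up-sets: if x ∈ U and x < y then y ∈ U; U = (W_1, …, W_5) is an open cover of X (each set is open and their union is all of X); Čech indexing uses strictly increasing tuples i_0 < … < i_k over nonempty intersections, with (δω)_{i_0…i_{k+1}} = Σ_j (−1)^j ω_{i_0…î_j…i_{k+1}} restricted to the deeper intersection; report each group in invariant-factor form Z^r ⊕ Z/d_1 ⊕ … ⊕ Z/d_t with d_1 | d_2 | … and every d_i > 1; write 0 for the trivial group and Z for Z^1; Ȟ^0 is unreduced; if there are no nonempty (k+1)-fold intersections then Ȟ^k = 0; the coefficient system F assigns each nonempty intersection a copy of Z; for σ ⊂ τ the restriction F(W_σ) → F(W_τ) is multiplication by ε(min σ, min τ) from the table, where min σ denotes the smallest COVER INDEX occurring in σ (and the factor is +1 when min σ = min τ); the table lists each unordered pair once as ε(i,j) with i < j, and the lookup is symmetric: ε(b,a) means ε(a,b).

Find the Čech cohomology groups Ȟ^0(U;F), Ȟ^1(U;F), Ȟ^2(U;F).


Ȟ^0 = 0, Ȟ^1 = Z/2, Ȟ^2 = 0

nonempty overlaps:
  W12={x11,x13} W15={x4} W23={x15} W34={x1} W45={x12}
C dims 5,5; δ0: rk 5, SNF 1^4·2
degree 0: 5−5−0 = 0 → Ȟ^0 ≅ 0
degree 1: 5−0−5 = 0 plus torsion [2] → Ȟ^1 ≅ Z/2
degree 2: 0−0−0 = 0 → Ȟ^2 ≅ 0


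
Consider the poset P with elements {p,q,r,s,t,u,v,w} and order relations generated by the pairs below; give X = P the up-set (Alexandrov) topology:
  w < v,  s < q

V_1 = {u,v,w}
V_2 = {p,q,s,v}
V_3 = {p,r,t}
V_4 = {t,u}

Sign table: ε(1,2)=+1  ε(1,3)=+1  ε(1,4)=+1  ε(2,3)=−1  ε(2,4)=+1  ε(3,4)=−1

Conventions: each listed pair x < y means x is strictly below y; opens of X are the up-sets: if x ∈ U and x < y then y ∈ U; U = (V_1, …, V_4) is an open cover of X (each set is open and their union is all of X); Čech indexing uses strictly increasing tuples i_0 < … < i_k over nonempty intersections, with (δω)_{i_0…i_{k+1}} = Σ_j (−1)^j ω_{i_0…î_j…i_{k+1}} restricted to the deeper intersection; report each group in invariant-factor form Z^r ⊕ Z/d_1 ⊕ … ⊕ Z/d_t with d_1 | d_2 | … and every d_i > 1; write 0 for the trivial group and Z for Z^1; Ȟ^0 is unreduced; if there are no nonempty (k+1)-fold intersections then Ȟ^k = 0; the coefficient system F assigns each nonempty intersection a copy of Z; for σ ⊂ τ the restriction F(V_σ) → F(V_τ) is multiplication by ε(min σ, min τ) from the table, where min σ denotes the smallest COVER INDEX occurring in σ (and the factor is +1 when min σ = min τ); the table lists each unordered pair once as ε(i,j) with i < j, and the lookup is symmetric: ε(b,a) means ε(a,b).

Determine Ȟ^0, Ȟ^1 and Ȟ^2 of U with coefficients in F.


Ȟ^0 ≅ Z; Ȟ^1 ≅ Z; Ȟ^2 ≅ 0

nonempty overlaps:
  V12={v} V14={u} V23={p} V34={t}
C dims 4,4; δ0: rk 3, SNF 1^3
degree 0: 4−3−0 = 1 → Ȟ^0 ≅ Z
degree 1: 4−0−3 = 1 → Ȟ^1 ≅ Z
degree 2: 0−0−0 = 0 → Ȟ^2 ≅ 0


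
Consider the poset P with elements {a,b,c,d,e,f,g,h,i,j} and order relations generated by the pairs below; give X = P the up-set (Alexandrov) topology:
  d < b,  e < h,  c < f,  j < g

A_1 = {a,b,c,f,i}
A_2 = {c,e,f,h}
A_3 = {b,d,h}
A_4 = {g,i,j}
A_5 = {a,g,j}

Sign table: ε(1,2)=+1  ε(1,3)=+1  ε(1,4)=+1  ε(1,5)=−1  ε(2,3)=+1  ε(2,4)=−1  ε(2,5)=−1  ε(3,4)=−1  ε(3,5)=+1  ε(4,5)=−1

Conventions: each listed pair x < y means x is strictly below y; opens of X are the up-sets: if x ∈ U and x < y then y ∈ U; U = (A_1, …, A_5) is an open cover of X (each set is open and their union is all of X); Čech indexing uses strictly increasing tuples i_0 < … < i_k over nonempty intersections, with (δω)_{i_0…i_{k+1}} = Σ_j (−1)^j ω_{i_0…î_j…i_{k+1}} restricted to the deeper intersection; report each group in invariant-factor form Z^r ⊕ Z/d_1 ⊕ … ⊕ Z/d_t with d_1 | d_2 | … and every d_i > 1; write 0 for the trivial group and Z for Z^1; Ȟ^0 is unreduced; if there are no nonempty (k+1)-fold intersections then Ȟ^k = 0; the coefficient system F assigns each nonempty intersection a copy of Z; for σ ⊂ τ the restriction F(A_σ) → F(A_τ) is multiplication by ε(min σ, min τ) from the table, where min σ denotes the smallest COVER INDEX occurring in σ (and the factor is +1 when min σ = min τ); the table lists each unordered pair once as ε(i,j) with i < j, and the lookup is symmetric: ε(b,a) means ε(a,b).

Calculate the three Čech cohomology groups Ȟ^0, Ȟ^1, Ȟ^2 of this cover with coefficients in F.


nonempty overlaps:
  A12={c,f} A13={b} A14={i} A15={a} A23={h} A45={g,j}
C dims 5,6; δ0: rk 4, SNF 1^4
degree 0: 5−4−0 = 1 → Ȟ^0 ≅ Z
degree 1: 6−0−4 = 2 → Ȟ^1 ≅ Z^2
degree 2: 0−0−0 = 0 → Ȟ^2 ≅ 0

Ȟ^0(U;F) ≅ Z; Ȟ^1(U;F) ≅ Z^2; Ȟ^2(U;F) ≅ 0


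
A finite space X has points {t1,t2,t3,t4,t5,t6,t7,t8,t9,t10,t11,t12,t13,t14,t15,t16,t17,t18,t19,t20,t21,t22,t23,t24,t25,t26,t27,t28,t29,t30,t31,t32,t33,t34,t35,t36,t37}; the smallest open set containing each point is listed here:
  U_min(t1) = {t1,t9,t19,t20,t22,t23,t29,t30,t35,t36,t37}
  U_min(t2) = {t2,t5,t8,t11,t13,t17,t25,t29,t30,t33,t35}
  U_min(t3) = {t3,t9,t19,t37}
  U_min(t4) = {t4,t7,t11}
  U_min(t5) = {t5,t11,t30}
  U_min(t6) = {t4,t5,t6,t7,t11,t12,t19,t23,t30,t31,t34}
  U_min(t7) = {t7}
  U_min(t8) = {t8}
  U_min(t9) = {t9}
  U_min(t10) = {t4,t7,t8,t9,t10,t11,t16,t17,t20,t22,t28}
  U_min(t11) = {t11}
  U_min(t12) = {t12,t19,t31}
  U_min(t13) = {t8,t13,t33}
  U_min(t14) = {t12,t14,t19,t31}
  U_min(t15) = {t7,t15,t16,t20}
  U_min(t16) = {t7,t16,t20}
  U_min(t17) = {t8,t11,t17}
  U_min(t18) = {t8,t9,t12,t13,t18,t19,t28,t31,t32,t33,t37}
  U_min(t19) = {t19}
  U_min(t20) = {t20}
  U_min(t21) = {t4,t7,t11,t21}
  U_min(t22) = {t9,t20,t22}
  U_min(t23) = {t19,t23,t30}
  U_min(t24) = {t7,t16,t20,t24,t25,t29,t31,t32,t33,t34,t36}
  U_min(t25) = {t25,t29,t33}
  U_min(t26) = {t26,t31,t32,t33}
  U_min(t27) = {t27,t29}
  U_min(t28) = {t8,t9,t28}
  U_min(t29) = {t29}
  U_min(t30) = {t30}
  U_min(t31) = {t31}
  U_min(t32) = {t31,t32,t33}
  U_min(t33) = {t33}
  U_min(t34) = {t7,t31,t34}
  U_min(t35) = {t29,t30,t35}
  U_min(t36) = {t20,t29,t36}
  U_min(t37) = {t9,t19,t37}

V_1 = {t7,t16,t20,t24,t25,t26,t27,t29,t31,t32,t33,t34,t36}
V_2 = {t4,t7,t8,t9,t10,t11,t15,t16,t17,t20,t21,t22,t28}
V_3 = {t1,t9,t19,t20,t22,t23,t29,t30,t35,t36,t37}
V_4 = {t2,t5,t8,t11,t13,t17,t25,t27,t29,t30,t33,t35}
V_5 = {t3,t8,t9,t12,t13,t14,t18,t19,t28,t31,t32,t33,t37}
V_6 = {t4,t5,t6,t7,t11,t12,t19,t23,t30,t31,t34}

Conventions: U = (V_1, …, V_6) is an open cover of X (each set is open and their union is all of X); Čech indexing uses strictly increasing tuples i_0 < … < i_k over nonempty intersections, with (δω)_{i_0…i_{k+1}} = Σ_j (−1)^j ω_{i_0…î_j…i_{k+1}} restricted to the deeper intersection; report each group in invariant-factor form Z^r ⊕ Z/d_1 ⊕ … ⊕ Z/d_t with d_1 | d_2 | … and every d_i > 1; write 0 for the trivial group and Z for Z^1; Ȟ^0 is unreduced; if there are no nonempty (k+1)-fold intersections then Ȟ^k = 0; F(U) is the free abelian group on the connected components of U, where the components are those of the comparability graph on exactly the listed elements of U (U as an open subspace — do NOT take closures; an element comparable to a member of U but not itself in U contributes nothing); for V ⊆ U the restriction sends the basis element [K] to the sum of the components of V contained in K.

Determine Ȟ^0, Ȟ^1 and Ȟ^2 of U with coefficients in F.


nerve of the cover:
  V12={t7,t16,t20} V13={t20,t29,t36} V14={t25,t27,t29,t33} V15={t31,t32,t33} V16={t7,t31,t34} V23={t9,t20,t22} V24={t8,t11,t17} V25={t8,t9,t28} V26={t4,t7,t11} V34={t29,t30,t35} V35={t9,t19,t37} V36={t19,t23,t30} V45={t8,t13,t33} V46={t5,t11,t30} V56={t12,t19,t31}
  V123={t20} V126={t7} V134={t29} V145={t33} V156={t31} V235={t9} V245={t8} V246={t11} V346={t30} V356={t19}
components per intersection:
  V1: {t7,t16,t20,t24,t25,t26,t27,t29,t31,t32,t33,t34,t36}
  V2: {t4,t7,t8,t9,t10,t11,t15,t16,t17,t20,t21,t22,t28}
  V3: {t1,t9,t19,t20,t22,t23,t29,t30,t35,t36,t37}
  V4: {t2,t5,t8,t11,t13,t17,t25,t27,t29,t30,t33,t35}
  V5: {t3,t8,t9,t12,t13,t14,t18,t19,t28,t31,t32,t33,t37}
  V6: {t4,t5,t6,t7,t11,t12,t19,t23,t30,t31,t34}
  V12: {t7,t16,t20}
  V13: {t20,t29,t36}
  V14: {t25,t27,t29,t33}
  V15: {t31,t32,t33}
  V16: {t7,t31,t34}
  V23: {t9,t20,t22}
  V24: {t8,t11,t17}
  V25: {t8,t9,t28}
  V26: {t4,t7,t11}
  V34: {t29,t30,t35}
  V35: {t9,t19,t37}
  V36: {t19,t23,t30}
  V45: {t8,t13,t33}
  V46: {t5,t11,t30}
  V56: {t12,t19,t31}
  V123: {t20}
  V126: {t7}
  V134: {t29}
  V145: {t33}
  V156: {t31}
  V235: {t9}
  V245: {t8}
  V246: {t11}
  V346: {t30}
  V356: {t19}
C dims 6,15,10; δ0: rk 5, SNF 1^5; δ1: rk 10, SNF 1^9·2
Ȟ^0 = (6 − 5) − 0 = 1, so Ȟ^0 ≅ Z
Ȟ^1 = (15 − 10) − 5 = 0, so Ȟ^1 ≅ 0
Ȟ^2 = (10 − 0) − 10 = 0 plus torsion [2], so Ȟ^2 ≅ Z/2

Ȟ^0(U;F) ≅ Z, Ȟ^1(U;F) ≅ 0 and Ȟ^2(U;F) ≅ Z/2


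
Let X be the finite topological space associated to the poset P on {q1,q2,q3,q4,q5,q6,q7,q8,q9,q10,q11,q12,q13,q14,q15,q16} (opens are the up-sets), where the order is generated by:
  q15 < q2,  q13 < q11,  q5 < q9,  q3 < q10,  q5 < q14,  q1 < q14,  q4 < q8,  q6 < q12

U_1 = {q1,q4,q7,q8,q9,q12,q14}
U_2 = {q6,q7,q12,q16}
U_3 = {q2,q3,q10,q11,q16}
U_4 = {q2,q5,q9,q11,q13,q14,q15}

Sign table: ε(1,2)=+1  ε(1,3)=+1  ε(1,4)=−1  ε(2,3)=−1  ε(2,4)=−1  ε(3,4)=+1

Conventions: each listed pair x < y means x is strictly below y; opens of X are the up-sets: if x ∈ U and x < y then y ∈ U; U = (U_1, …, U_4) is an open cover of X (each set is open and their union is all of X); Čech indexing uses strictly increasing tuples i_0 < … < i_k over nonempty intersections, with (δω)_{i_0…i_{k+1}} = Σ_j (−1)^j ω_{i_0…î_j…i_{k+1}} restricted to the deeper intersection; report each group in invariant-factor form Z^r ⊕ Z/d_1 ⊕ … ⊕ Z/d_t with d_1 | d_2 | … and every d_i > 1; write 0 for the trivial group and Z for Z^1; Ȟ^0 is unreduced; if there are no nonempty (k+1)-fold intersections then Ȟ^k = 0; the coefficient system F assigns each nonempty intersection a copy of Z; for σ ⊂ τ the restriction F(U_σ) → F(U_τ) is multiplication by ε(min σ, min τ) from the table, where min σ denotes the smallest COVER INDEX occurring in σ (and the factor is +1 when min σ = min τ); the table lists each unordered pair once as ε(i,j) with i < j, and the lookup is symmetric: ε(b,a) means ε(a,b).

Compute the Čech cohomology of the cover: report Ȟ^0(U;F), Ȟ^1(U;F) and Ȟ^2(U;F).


nerve of the cover:
  U12={q7,q12} U14={q9,q14} U23={q16} U34={q2,q11}
C dims 4,4; δ0: rk 3, SNF 1^3
Ȟ^0 = (4 − 3) − 0 = 1, so Ȟ^0 ≅ Z
Ȟ^1 = (4 − 0) − 3 = 1, so Ȟ^1 ≅ Z
Ȟ^2 = (0 − 0) − 0 = 0, so Ȟ^2 ≅ 0

Ȟ^0 ≅ Z, Ȟ^1 ≅ Z and Ȟ^2 ≅ 0


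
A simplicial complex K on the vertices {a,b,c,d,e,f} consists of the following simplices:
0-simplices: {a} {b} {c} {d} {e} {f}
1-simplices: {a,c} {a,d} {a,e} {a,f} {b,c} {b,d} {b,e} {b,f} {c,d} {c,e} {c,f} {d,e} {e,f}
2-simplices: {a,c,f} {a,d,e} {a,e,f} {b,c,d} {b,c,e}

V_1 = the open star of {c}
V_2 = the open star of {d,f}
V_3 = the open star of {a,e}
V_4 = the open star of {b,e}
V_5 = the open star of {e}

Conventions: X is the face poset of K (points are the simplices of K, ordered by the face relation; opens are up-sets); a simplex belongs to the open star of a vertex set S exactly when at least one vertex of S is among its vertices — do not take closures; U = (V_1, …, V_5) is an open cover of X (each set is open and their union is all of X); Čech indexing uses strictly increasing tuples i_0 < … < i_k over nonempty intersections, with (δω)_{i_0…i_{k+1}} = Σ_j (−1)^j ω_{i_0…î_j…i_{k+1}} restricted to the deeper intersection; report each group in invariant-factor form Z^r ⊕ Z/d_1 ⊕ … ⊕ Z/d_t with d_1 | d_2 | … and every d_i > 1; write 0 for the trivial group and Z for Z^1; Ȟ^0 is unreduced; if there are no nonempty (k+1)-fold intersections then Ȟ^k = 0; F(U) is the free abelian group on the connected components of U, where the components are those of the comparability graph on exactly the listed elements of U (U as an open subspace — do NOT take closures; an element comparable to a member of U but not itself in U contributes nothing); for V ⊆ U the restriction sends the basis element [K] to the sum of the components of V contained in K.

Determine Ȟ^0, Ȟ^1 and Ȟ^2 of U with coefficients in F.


nerve simplices:
  V1={{c},{a,c},{b,c},{c,d},{c,e},{c,f},{a,c,f},{b,c,d},{b,c,e}} V2={{d},{f},{a,d},{a,f},{b,d},{b,f},{c,d},{c,f},{d,e},{e,f},{a,c,f},{a,d,e},{a,e,f},{b,c,d}} V3={{a},{e},{a,c},{a,d},{a,e},{a,f},{b,e},{c,e},{d,e},{e,f},{a,c,f},{a,d,e},{a,e,f},{b,c,e}} V4={{b},{e},{a,e},{b,c},{b,d},{b,e},{b,f},{c,e},{d,e},{e,f},{a,d,e},{a,e,f},{b,c,d},{b,c,e}} V5={{e},{a,e},{b,e},{c,e},{d,e},{e,f},{a,d,e},{a,e,f},{b,c,e}}
  V12={{c,d},{c,f},{a,c,f},{b,c,d}} V13={{a,c},{c,e},{a,c,f},{b,c,e}} V14={{b,c},{c,e},{b,c,d},{b,c,e}} V15={{c,e},{b,c,e}} V23={{a,d},{a,f},{d,e},{e,f},{a,c,f},{a,d,e},{a,e,f}} V24={{b,d},{b,f},{d,e},{e,f},{a,d,e},{a,e,f},{b,c,d}} V25={{d,e},{e,f},{a,d,e},{a,e,f}} V34={{e},{a,e},{b,e},{c,e},{d,e},{e,f},{a,d,e},{a,e,f},{b,c,e}} V35={{e},{a,e},{b,e},{c,e},{d,e},{e,f},{a,d,e},{a,e,f},{b,c,e}} V45={{e},{a,e},{b,e},{c,e},{d,e},{e,f},{a,d,e},{a,e,f},{b,c,e}}
  V123={{a,c,f}} V124={{b,c,d}} V134={{c,e},{b,c,e}} V135={{c,e},{b,c,e}} V145={{c,e},{b,c,e}} V234={{d,e},{e,f},{a,d,e},{a,e,f}} V235={{d,e},{e,f},{a,d,e},{a,e,f}} V245={{d,e},{e,f},{a,d,e},{a,e,f}} V345={{e},{a,e},{b,e},{c,e},{d,e},{e,f},{a,d,e},{a,e,f},{b,c,e}}
  V1345={{c,e},{b,c,e}} V2345={{d,e},{e,f},{a,d,e},{a,e,f}}
components per intersection:
  V1: {{c},{a,c},{b,c},{c,d},{c,e},{c,f},{a,c,f},{b,c,d},{b,c,e}}
  V2: {{d},{a,d},{b,d},{c,d},{d,e},{a,d,e},{b,c,d}} {{f},{a,f},{b,f},{c,f},{e,f},{a,c,f},{a,e,f}}
  V3: {{a},{e},{a,c},{a,d},{a,e},{a,f},{b,e},{c,e},{d,e},{e,f},{a,c,f},{a,d,e},{a,e,f},{b,c,e}}
  V4: {{b},{e},{a,e},{b,c},{b,d},{b,e},{b,f},{c,e},{d,e},{e,f},{a,d,e},{a,e,f},{b,c,d},{b,c,e}}
  V5: {{e},{a,e},{b,e},{c,e},{d,e},{e,f},{a,d,e},{a,e,f},{b,c,e}}
  V12: {{c,d},{b,c,d}} {{c,f},{a,c,f}}
  V13: {{a,c},{a,c,f}} {{c,e},{b,c,e}}
  V14: {{b,c},{c,e},{b,c,d},{b,c,e}}
  V15: {{c,e},{b,c,e}}
  V23: {{a,d},{d,e},{a,d,e}} {{a,f},{e,f},{a,c,f},{a,e,f}}
  V24: {{b,d},{b,c,d}} {{b,f}} {{d,e},{a,d,e}} {{e,f},{a,e,f}}
  V25: {{d,e},{a,d,e}} {{e,f},{a,e,f}}
  V34: {{e},{a,e},{b,e},{c,e},{d,e},{e,f},{a,d,e},{a,e,f},{b,c,e}}
  V35: {{e},{a,e},{b,e},{c,e},{d,e},{e,f},{a,d,e},{a,e,f},{b,c,e}}
  V45: {{e},{a,e},{b,e},{c,e},{d,e},{e,f},{a,d,e},{a,e,f},{b,c,e}}
  V123: {{a,c,f}}
  V124: {{b,c,d}}
  V134: {{c,e},{b,c,e}}
  V135: {{c,e},{b,c,e}}
  V145: {{c,e},{b,c,e}}
  V234: {{d,e},{a,d,e}} {{e,f},{a,e,f}}
  V235: {{d,e},{a,d,e}} {{e,f},{a,e,f}}
  V245: {{d,e},{a,d,e}} {{e,f},{a,e,f}}
  V345: {{e},{a,e},{b,e},{c,e},{d,e},{e,f},{a,d,e},{a,e,f},{b,c,e}}
  V1345: {{c,e},{b,c,e}}
  V2345: {{d,e},{a,d,e}} {{e,f},{a,e,f}}
C dims 6,17,12,3; δ0: rk 5, SNF 1^5; δ1: rk 9, SNF 1^9; δ2: rk 3, SNF 1^3
degree 0: 6−5−0 = 1 → Ȟ^0 ≅ Z
degree 1: 17−9−5 = 3 → Ȟ^1 ≅ Z^3
degree 2: 12−3−9 = 0 → Ȟ^2 ≅ 0

Ȟ^0 = Z, Ȟ^1 = Z^3, Ȟ^2 = 0


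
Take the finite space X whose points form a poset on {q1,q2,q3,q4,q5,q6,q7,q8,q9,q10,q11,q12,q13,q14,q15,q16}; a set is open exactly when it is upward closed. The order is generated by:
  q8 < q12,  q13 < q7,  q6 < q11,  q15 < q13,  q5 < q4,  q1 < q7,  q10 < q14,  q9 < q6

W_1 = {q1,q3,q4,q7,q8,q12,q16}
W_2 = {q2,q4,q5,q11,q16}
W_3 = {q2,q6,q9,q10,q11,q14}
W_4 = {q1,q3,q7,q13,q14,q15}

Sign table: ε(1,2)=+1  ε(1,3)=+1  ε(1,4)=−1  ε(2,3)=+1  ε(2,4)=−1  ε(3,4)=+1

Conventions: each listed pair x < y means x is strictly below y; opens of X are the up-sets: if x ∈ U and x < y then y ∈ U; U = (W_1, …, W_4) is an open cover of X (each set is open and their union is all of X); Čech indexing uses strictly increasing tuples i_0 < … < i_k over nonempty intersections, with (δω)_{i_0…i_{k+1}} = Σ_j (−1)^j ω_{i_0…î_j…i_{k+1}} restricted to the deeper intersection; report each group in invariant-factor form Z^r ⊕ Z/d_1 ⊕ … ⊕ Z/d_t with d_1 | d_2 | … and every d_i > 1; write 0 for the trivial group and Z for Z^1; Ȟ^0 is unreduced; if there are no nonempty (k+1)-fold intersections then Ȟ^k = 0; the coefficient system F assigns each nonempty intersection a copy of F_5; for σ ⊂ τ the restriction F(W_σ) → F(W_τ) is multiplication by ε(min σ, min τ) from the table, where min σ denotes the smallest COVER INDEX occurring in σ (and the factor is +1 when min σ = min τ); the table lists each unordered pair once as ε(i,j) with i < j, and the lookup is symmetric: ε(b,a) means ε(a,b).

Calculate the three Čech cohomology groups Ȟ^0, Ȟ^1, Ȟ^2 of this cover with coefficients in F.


cover nerve:
  W12={q4,q16} W14={q1,q3,q7} W23={q2,q11} W34={q14}
C dims 4,4; δ0: rk_F5 4
Ȟ^0: (4−4)−0=0 ⇒ 0
Ȟ^1: (4−0)−4=0 ⇒ 0
Ȟ^2: (0−0)−0=0 ⇒ 0

Ȟ^0 = 0, Ȟ^1 = 0, Ȟ^2 = 0


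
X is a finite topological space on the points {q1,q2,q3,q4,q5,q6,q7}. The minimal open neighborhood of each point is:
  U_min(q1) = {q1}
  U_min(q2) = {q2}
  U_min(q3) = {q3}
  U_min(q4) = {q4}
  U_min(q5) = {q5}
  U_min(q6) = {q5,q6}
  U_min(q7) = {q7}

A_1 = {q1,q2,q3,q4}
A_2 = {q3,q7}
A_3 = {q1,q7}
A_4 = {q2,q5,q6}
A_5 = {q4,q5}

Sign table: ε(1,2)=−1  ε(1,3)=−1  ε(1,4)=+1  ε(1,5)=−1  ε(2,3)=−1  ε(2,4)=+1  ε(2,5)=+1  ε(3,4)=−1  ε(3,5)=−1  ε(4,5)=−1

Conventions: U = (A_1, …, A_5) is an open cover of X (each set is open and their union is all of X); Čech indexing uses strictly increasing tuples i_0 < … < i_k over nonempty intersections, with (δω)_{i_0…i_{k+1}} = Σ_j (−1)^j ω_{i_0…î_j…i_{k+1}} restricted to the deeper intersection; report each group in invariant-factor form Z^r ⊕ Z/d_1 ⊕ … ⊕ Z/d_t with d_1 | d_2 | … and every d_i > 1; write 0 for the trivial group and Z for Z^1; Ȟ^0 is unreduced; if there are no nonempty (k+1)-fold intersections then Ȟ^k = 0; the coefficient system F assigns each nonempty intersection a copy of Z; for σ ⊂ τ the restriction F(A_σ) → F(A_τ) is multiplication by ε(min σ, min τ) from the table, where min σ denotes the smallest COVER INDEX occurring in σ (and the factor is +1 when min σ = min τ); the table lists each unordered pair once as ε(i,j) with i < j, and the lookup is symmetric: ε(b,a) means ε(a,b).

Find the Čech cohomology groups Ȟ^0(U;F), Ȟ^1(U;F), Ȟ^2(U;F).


nerve of the cover:
  A12={q3} A13={q1} A14={q2} A15={q4} A23={q7} A45={q5}
C dims 5,6; δ0: rk 5, SNF 1^4·2
Ȟ^0 = (5 − 5) − 0 = 0, so Ȟ^0 ≅ 0
Ȟ^1 = (6 − 0) − 5 = 1 plus torsion [2], so Ȟ^1 ≅ Z ⊕ Z/2
Ȟ^2 = (0 − 0) − 0 = 0, so Ȟ^2 ≅ 0

Ȟ^0 = 0, Ȟ^1 = Z ⊕ Z/2 and Ȟ^2 = 0


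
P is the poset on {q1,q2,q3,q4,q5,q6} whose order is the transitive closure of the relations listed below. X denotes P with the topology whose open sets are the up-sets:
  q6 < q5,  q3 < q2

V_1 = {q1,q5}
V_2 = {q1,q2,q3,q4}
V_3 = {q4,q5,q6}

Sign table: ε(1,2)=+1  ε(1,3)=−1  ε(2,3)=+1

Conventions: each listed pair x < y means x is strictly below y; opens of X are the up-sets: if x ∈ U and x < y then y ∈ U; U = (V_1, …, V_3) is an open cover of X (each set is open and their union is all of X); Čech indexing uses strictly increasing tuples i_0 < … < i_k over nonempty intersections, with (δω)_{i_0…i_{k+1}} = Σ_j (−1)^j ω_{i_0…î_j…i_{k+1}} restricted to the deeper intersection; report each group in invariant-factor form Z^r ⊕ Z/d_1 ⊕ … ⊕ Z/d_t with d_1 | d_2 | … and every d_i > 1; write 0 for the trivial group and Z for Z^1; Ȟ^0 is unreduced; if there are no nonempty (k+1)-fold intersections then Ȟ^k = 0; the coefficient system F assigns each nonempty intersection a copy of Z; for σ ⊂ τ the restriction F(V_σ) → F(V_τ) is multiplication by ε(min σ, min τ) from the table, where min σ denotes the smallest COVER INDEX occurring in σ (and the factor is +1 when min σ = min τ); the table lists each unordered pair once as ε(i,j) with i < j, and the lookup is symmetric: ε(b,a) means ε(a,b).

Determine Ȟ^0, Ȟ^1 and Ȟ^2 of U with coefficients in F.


Ȟ^0(U;F) ≅ 0, Ȟ^1(U;F) ≅ Z/2, Ȟ^2(U;F) ≅ 0

cover nerve:
  V12={q1} V13={q5} V23={q4}
C dims 3,3; δ0: rk 3, SNF 1^2·2
Ȟ^0: (3−3)−0=0 ⇒ 0
Ȟ^1: (3−0)−3=0 plus torsion [2] ⇒ Z/2
Ȟ^2: (0−0)−0=0 ⇒ 0


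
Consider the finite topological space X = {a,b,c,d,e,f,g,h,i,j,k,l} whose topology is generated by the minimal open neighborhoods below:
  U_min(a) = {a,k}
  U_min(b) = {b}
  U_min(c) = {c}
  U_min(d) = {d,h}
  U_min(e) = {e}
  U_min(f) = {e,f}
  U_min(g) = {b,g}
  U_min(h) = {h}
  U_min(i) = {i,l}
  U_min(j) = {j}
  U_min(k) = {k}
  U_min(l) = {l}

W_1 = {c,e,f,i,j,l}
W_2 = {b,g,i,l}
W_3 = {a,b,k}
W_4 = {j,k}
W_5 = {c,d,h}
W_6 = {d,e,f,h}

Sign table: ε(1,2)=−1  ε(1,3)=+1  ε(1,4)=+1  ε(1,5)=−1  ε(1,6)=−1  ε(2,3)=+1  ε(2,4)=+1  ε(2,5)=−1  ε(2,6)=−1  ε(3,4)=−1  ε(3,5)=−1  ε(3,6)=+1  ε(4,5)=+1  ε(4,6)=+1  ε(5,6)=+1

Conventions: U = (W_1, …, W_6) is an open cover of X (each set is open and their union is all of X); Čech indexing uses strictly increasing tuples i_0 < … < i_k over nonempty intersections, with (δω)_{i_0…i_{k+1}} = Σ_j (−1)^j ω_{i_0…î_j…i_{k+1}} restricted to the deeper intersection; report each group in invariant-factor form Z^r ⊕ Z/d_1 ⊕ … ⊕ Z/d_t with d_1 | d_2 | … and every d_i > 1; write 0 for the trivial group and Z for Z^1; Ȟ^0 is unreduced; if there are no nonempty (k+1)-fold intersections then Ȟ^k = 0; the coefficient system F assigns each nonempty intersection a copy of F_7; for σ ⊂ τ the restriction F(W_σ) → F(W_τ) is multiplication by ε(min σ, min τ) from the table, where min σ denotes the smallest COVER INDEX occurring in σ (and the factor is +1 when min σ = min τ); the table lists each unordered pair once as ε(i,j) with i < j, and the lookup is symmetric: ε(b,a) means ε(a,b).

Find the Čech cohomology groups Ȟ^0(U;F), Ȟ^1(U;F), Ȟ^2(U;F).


nerve of the cover:
  W12={i,l} W14={j} W15={c} W16={e,f} W23={b} W34={k} W56={d,h}
C dims 6,7; δ0: rk_F7 5
Ȟ^0 = (6 − 5) − 0 = 1, so Ȟ^0 ≅ Z/7
Ȟ^1 = (7 − 0) − 5 = 2, so Ȟ^1 ≅ Z/7 ⊕ Z/7
Ȟ^2 = (0 − 0) − 0 = 0, so Ȟ^2 ≅ 0

Ȟ^0 = Z/7, Ȟ^1 = Z/7 ⊕ Z/7, Ȟ^2 = 0


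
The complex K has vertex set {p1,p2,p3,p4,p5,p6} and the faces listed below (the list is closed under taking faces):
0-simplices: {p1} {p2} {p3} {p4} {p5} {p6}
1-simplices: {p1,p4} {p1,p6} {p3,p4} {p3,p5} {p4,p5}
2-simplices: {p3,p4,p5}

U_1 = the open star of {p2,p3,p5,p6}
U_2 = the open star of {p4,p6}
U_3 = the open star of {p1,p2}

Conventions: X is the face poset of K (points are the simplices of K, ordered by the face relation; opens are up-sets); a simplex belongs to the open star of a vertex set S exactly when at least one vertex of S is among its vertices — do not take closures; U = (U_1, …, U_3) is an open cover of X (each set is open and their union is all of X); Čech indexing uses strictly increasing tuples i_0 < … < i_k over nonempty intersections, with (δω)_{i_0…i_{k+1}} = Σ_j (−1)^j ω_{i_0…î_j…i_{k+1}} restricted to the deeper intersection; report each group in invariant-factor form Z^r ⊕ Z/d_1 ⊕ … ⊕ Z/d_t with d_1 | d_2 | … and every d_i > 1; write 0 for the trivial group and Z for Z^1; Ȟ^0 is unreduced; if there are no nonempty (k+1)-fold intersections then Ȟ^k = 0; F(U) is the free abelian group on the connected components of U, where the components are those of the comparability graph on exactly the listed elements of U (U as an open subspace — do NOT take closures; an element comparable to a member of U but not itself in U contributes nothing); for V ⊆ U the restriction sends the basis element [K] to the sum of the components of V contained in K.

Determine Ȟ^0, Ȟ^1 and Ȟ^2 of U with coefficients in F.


nonempty overlaps:
  U1={{p2},{p3},{p5},{p6},{p1,p6},{p3,p4},{p3,p5},{p4,p5},{p3,p4,p5}} U2={{p4},{p6},{p1,p4},{p1,p6},{p3,p4},{p4,p5},{p3,p4,p5}} U3={{p1},{p2},{p1,p4},{p1,p6}}
  U12={{p6},{p1,p6},{p3,p4},{p4,p5},{p3,p4,p5}} U13={{p2},{p1,p6}} U23={{p1,p4},{p1,p6}}
  U123={{p1,p6}}
components per intersection:
  U1: {{p2}} {{p3},{p5},{p3,p4},{p3,p5},{p4,p5},{p3,p4,p5}} {{p6},{p1,p6}}
  U2: {{p4},{p1,p4},{p3,p4},{p4,p5},{p3,p4,p5}} {{p6},{p1,p6}}
  U3: {{p1},{p1,p4},{p1,p6}} {{p2}}
  U12: {{p6},{p1,p6}} {{p3,p4},{p4,p5},{p3,p4,p5}}
  U13: {{p2}} {{p1,p6}}
  U23: {{p1,p4}} {{p1,p6}}
  U123: {{p1,p6}}
C dims 7,6,1; δ0: rk 5, SNF 1^5; δ1: rk 1, SNF 1^1
degree 0: 7−5−0 = 2 → Ȟ^0 ≅ Z^2
degree 1: 6−1−5 = 0 → Ȟ^1 ≅ 0
degree 2: 1−0−1 = 0 → Ȟ^2 ≅ 0

Ȟ^0 = Z^2, Ȟ^1 = 0, Ȟ^2 = 0


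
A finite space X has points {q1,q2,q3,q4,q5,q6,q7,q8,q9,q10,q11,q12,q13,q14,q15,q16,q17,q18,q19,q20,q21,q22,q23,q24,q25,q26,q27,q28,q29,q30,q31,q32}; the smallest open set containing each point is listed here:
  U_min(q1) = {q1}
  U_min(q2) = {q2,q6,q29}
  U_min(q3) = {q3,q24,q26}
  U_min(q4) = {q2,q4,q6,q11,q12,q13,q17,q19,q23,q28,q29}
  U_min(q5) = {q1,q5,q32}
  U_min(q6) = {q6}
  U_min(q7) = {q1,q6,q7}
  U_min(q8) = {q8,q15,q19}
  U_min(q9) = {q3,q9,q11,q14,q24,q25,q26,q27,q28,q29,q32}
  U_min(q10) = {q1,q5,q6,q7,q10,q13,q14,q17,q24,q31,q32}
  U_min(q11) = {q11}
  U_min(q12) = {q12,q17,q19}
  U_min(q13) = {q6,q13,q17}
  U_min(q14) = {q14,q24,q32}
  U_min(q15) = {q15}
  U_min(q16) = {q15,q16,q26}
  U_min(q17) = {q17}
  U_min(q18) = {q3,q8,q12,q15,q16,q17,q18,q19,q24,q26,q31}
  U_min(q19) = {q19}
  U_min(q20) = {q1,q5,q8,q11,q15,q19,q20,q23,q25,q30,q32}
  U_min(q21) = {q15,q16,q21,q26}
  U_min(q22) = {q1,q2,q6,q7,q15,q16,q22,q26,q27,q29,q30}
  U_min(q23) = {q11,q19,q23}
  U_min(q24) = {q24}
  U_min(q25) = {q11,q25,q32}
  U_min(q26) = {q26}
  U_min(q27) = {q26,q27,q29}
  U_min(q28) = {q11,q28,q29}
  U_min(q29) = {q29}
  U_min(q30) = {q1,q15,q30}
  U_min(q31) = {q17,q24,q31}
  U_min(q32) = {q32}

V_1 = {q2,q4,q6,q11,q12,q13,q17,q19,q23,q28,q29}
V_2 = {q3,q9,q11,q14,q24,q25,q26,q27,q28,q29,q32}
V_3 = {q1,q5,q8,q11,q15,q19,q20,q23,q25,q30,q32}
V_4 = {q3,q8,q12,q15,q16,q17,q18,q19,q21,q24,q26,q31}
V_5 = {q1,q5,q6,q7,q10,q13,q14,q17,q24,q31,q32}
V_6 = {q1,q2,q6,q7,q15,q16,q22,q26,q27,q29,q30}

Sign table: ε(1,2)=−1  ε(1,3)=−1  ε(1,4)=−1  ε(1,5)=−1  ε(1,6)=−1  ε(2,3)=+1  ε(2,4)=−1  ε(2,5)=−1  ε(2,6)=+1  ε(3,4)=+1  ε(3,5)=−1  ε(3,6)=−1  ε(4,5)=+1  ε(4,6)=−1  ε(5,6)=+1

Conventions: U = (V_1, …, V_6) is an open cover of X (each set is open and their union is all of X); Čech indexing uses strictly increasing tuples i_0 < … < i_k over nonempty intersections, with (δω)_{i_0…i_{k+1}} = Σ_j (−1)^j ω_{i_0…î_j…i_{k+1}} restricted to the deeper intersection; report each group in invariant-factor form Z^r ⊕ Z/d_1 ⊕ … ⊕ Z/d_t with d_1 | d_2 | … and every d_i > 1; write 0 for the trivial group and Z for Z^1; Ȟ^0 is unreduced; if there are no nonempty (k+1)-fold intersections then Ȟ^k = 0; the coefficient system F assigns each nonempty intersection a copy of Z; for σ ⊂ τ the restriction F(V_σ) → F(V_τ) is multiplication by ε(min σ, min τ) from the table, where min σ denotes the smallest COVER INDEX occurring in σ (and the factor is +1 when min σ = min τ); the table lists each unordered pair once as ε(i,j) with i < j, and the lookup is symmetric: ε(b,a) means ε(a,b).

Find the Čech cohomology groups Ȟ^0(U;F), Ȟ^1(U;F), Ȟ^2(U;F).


Ȟ^0(U;F) ≅ 0, Ȟ^1(U;F) ≅ Z/2 and Ȟ^2(U;F) ≅ Z

nonempty intersections:
  V12={q11,q28,q29} V13={q11,q19,q23} V14={q12,q17,q19} V15={q6,q13,q17} V16={q2,q6,q29} V23={q11,q25,q32} V24={q3,q24,q26} V25={q14,q24,q32} V26={q26,q27,q29} V34={q8,q15,q19} V35={q1,q5,q32} V36={q1,q15,q30} V45={q17,q24,q31} V46={q15,q16,q26} V56={q1,q6,q7}
  V123={q11} V126={q29} V134={q19} V145={q17} V156={q6} V235={q32} V245={q24} V246={q26} V346={q15} V356={q1}
C dims 6,15,10; δ0: rk 6, SNF 1^5·2; δ1: rk 9, SNF 1^9
Ȟ^0: (6−6)−0=0 ⇒ 0
Ȟ^1: (15−9)−6=0 plus torsion [2] ⇒ Z/2
Ȟ^2: (10−0)−9=1 ⇒ Z


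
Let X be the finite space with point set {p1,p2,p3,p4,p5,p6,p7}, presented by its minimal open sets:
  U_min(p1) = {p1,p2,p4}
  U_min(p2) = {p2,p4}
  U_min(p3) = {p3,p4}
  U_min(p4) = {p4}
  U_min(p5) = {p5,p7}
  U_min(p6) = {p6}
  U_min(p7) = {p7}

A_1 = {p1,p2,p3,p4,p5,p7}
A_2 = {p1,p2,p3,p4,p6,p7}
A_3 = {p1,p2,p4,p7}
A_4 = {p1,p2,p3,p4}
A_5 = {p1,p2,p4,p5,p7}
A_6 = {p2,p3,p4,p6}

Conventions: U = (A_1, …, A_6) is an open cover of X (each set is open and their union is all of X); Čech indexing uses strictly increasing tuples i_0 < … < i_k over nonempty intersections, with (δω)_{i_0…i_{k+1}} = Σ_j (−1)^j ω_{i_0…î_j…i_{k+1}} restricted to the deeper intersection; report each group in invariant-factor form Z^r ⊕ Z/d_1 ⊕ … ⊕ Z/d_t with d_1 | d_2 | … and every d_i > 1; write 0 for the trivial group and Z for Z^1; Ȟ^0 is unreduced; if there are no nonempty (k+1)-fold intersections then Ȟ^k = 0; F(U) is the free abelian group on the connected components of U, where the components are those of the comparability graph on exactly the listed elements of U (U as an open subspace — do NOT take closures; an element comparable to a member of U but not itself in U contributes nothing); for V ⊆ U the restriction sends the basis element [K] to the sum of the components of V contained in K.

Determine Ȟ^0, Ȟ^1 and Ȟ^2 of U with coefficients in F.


nerve simplices:
  A12={p1,p2,p3,p4,p7} A13={p1,p2,p4,p7} A14={p1,p2,p3,p4} A15={p1,p2,p4,p5,p7} A16={p2,p3,p4} A23={p1,p2,p4,p7} A24={p1,p2,p3,p4} A25={p1,p2,p4,p7} A26={p2,p3,p4,p6} A34={p1,p2,p4} A35={p1,p2,p4,p7} A36={p2,p4} A45={p1,p2,p4} A46={p2,p3,p4} A56={p2,p4}
  A123={p1,p2,p4,p7} A124={p1,p2,p3,p4} A125={p1,p2,p4,p7} A126={p2,p3,p4} A134={p1,p2,p4} A135={p1,p2,p4,p7} A136={p2,p4} A145={p1,p2,p4} A146={p2,p3,p4} A156={p2,p4} A234={p1,p2,p4} A235={p1,p2,p4,p7} A236={p2,p4} A245={p1,p2,p4} A246={p2,p3,p4} A256={p2,p4} A345={p1,p2,p4} A346={p2,p4} A356={p2,p4} A456={p2,p4}
  A1234={p1,p2,p4} A1235={p1,p2,p4,p7} A1236={p2,p4} A1245={p1,p2,p4} A1246={p2,p3,p4} A1256={p2,p4} A1345={p1,p2,p4} A1346={p2,p4} A1356={p2,p4} A1456={p2,p4} A2345={p1,p2,p4} A2346={p2,p4} A2356={p2,p4} A2456={p2,p4} A3456={p2,p4}
  A12345={p1,p2,p4} A12346={p2,p4} A12356={p2,p4} A12456={p2,p4} A13456={p2,p4} A23456={p2,p4}
  A123456={p2,p4}
components per intersection:
  A1: {p1,p2,p3,p4} {p5,p7}
  A2: {p1,p2,p3,p4} {p6} {p7}
  A3: {p1,p2,p4} {p7}
  A4: {p1,p2,p3,p4}
  A5: {p1,p2,p4} {p5,p7}
  A6: {p2,p3,p4} {p6}
  A12: {p1,p2,p3,p4} {p7}
  A13: {p1,p2,p4} {p7}
  A14: {p1,p2,p3,p4}
  A15: {p1,p2,p4} {p5,p7}
  A16: {p2,p3,p4}
  A23: {p1,p2,p4} {p7}
  A24: {p1,p2,p3,p4}
  A25: {p1,p2,p4} {p7}
  A26: {p2,p3,p4} {p6}
  A34: {p1,p2,p4}
  A35: {p1,p2,p4} {p7}
  A36: {p2,p4}
  A45: {p1,p2,p4}
  A46: {p2,p3,p4}
  A56: {p2,p4}
  A123: {p1,p2,p4} {p7}
  A124: {p1,p2,p3,p4}
  A125: {p1,p2,p4} {p7}
  A126: {p2,p3,p4}
  A134: {p1,p2,p4}
  A135: {p1,p2,p4} {p7}
  A136: {p2,p4}
  A145: {p1,p2,p4}
  A146: {p2,p3,p4}
  A156: {p2,p4}
  A234: {p1,p2,p4}
  A235: {p1,p2,p4} {p7}
  A236: {p2,p4}
  A245: {p1,p2,p4}
  A246: {p2,p3,p4}
  A256: {p2,p4}
  A345: {p1,p2,p4}
  A346: {p2,p4}
  A356: {p2,p4}
  A456: {p2,p4}
  A1234: {p1,p2,p4}
  A1235: {p1,p2,p4} {p7}
  A1236: {p2,p4}
  A1245: {p1,p2,p4}
  A1246: {p2,p3,p4}
  A1256: {p2,p4}
  A1345: {p1,p2,p4}
  A1346: {p2,p4}
  A1356: {p2,p4}
  A1456: {p2,p4}
  A2345: {p1,p2,p4}
  A2346: {p2,p4}
  A2356: {p2,p4}
  A2456: {p2,p4}
  A3456: {p2,p4}
  A12345: {p1,p2,p4}
  A12346: {p2,p4}
  A12356: {p2,p4}
  A12456: {p2,p4}
  A13456: {p2,p4}
  A23456: {p2,p4}
  A123456: {p2,p4}
C dims 12,22,24,16; δ0: rk 9, SNF 1^9; δ1: rk 13, SNF 1^13; δ2: rk 11, SNF 1^11
degree 0: 12−9−0 = 3 → Ȟ^0 ≅ Z^3
degree 1: 22−13−9 = 0 → Ȟ^1 ≅ 0
degree 2: 24−11−13 = 0 → Ȟ^2 ≅ 0

Ȟ^0 ≅ Z^3, Ȟ^1 ≅ 0, Ȟ^2 ≅ 0


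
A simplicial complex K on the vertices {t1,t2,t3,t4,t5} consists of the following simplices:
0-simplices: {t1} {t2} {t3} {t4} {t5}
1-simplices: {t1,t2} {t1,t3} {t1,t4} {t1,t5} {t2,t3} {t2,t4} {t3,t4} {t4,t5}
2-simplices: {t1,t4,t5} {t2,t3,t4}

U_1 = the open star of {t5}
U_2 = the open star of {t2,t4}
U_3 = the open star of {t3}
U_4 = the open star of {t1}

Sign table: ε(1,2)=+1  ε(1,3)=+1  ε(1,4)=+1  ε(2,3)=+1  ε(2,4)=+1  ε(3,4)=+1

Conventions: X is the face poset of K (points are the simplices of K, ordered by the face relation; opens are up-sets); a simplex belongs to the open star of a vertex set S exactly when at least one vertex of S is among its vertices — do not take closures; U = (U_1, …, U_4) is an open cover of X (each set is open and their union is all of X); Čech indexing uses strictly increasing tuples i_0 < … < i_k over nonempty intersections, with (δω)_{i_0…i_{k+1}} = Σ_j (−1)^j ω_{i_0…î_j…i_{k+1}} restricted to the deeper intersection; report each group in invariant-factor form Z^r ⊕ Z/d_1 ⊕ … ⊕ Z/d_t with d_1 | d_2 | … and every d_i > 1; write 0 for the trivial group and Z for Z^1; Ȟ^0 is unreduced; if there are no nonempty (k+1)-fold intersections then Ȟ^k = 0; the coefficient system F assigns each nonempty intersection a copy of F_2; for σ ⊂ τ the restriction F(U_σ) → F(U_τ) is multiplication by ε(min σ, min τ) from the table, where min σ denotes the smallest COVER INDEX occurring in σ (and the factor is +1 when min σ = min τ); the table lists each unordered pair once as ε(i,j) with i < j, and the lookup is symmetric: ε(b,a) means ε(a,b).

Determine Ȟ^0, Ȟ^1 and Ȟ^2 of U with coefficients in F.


nerve of the cover:
  U1={{t5},{t1,t5},{t4,t5},{t1,t4,t5}} U2={{t2},{t4},{t1,t2},{t1,t4},{t2,t3},{t2,t4},{t3,t4},{t4,t5},{t1,t4,t5},{t2,t3,t4}} U3={{t3},{t1,t3},{t2,t3},{t3,t4},{t2,t3,t4}} U4={{t1},{t1,t2},{t1,t3},{t1,t4},{t1,t5},{t1,t4,t5}}
  U12={{t4,t5},{t1,t4,t5}} U14={{t1,t5},{t1,t4,t5}} U23={{t2,t3},{t3,t4},{t2,t3,t4}} U24={{t1,t2},{t1,t4},{t1,t4,t5}} U34={{t1,t3}}
  U124={{t1,t4,t5}}
C dims 4,5,1; δ0: rk_F2 3; δ1: rk_F2 1
Ȟ^0 = (4 − 3) − 0 = 1, so Ȟ^0 ≅ Z/2
Ȟ^1 = (5 − 1) − 3 = 1, so Ȟ^1 ≅ Z/2
Ȟ^2 = (1 − 0) − 1 = 0, so Ȟ^2 ≅ 0

Ȟ^0 = Z/2, Ȟ^1 = Z/2, Ȟ^2 = 0


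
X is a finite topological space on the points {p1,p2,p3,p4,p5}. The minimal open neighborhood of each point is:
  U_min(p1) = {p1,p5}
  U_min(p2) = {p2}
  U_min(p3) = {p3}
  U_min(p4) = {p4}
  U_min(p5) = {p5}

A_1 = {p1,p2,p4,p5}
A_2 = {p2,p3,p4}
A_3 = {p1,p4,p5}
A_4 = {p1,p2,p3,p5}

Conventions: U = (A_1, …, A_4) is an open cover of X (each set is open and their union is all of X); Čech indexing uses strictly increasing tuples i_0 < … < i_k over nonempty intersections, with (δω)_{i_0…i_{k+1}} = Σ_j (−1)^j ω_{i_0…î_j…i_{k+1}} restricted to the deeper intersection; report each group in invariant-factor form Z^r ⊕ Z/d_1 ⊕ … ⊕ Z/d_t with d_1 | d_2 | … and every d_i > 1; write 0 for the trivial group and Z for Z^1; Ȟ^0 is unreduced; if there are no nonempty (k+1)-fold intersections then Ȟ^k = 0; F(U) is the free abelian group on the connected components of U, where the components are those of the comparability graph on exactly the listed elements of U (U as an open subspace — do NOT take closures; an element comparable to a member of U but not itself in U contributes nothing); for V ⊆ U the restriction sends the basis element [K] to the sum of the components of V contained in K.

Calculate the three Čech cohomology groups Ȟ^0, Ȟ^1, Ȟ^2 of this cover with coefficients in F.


cover nerve:
  A12={p2,p4} A13={p1,p4,p5} A14={p1,p2,p5} A23={p4} A24={p2,p3} A34={p1,p5}
  A123={p4} A124={p2} A134={p1,p5}
components per intersection:
  A1: {p1,p5} {p2} {p4}
  A2: {p2} {p3} {p4}
  A3: {p1,p5} {p4}
  A4: {p1,p5} {p2} {p3}
  A12: {p2} {p4}
  A13: {p1,p5} {p4}
  A14: {p1,p5} {p2}
  A23: {p4}
  A24: {p2} {p3}
  A34: {p1,p5}
  A123: {p4}
  A124: {p2}
  A134: {p1,p5}
C dims 11,10,3; δ0: rk 7, SNF 1^7; δ1: rk 3, SNF 1^3
Ȟ^0: (11−7)−0=4 ⇒ Z^4
Ȟ^1: (10−3)−7=0 ⇒ 0
Ȟ^2: (3−0)−3=0 ⇒ 0

Ȟ^0 = Z^4, Ȟ^1 = 0, Ȟ^2 = 0


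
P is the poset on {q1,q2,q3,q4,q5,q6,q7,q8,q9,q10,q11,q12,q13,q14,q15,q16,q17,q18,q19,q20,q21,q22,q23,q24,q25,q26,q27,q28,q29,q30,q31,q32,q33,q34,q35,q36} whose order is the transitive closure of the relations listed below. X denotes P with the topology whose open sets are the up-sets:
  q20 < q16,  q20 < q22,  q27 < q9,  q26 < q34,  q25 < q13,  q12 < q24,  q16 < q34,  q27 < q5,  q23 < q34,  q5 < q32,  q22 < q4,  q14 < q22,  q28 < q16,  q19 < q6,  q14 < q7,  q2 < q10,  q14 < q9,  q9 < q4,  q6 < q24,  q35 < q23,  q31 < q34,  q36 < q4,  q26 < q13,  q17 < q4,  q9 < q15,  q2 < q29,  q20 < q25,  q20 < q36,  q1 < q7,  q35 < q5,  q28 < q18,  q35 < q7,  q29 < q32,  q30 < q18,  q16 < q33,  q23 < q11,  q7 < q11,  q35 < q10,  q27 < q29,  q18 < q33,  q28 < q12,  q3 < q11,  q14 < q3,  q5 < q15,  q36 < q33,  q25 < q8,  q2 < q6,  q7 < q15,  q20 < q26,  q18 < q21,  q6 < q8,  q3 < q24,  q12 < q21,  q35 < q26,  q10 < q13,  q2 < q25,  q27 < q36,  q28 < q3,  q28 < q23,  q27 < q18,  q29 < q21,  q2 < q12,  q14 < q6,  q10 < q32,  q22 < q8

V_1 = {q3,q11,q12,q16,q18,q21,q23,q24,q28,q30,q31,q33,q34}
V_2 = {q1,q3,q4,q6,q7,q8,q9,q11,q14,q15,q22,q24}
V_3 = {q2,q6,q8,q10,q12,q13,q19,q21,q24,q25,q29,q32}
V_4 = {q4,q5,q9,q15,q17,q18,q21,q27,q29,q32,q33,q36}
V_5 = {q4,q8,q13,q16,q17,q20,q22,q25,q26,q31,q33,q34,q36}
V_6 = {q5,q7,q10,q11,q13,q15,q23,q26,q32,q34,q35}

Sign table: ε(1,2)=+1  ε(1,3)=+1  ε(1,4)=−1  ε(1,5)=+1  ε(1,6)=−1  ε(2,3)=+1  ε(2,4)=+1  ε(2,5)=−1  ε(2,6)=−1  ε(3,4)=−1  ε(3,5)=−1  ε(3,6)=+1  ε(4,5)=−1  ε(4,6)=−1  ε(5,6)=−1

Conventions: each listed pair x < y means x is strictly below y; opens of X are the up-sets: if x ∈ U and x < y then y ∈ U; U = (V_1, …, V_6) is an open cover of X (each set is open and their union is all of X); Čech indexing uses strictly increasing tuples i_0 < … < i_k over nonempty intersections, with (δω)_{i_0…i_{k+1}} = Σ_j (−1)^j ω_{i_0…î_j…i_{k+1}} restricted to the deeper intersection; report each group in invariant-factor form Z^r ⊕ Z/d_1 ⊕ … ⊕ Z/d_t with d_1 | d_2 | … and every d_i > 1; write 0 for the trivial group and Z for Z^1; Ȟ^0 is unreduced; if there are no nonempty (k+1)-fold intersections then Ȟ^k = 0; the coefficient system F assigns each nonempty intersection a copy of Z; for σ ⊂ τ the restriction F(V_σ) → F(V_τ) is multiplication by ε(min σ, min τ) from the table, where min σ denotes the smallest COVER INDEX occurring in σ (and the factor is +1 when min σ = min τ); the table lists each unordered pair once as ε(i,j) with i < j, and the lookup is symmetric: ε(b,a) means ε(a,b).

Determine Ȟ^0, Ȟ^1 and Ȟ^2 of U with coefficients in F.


Ȟ^0 ≅ 0, Ȟ^1 ≅ Z/2 and Ȟ^2 ≅ Z

nerve simplices:
  V12={q3,q11,q24} V13={q12,q21,q24} V14={q18,q21,q33} V15={q16,q31,q33,q34} V16={q11,q23,q34} V23={q6,q8,q24} V24={q4,q9,q15} V25={q4,q8,q22} V26={q7,q11,q15} V34={q21,q29,q32} V35={q8,q13,q25} V36={q10,q13,q32} V45={q4,q17,q33,q36} V46={q5,q15,q32} V56={q13,q26,q34}
  V123={q24} V126={q11} V134={q21} V145={q33} V156={q34} V235={q8} V245={q4} V246={q15} V346={q32} V356={q13}
C dims 6,15,10; δ0: rk 6, SNF 1^5·2; δ1: rk 9, SNF 1^9
degree 0: 6−6−0 = 0 → Ȟ^0 ≅ 0
degree 1: 15−9−6 = 0 plus torsion [2] → Ȟ^1 ≅ Z/2
degree 2: 10−0−9 = 1 → Ȟ^2 ≅ Z


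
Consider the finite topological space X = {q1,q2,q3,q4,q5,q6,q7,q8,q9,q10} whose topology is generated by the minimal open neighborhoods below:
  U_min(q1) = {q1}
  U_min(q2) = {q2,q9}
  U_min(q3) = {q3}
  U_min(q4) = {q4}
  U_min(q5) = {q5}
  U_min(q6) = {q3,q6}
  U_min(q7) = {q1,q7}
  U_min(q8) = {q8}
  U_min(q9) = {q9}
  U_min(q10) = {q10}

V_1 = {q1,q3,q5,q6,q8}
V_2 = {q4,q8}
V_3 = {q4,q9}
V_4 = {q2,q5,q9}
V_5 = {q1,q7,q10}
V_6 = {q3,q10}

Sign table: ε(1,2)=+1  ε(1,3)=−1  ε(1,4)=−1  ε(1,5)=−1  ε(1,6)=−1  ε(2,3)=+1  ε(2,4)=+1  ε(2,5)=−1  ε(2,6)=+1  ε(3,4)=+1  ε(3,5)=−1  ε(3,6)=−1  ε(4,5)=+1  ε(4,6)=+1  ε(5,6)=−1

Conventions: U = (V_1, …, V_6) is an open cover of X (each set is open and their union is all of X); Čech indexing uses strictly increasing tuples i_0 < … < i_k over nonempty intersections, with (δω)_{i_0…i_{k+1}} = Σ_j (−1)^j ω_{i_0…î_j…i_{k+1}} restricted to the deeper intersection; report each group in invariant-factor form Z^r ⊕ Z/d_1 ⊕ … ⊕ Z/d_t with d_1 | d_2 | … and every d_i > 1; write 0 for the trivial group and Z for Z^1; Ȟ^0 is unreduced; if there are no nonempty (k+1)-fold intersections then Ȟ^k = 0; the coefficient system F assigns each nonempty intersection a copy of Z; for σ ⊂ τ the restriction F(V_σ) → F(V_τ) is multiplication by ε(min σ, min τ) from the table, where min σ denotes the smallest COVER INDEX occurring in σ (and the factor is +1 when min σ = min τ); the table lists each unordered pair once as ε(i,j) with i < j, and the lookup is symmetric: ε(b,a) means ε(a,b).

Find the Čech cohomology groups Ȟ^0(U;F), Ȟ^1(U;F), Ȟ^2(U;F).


Ȟ^0 = 0, Ȟ^1 = Z ⊕ Z/2 and Ȟ^2 = 0

nerve of the cover:
  V12={q8} V14={q5} V15={q1} V16={q3} V23={q4} V34={q9} V56={q10}
C dims 6,7; δ0: rk 6, SNF 1^5·2
Ȟ^0 = (6 − 6) − 0 = 0, so Ȟ^0 ≅ 0
Ȟ^1 = (7 − 0) − 6 = 1 plus torsion [2], so Ȟ^1 ≅ Z ⊕ Z/2
Ȟ^2 = (0 − 0) − 0 = 0, so Ȟ^2 ≅ 0
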